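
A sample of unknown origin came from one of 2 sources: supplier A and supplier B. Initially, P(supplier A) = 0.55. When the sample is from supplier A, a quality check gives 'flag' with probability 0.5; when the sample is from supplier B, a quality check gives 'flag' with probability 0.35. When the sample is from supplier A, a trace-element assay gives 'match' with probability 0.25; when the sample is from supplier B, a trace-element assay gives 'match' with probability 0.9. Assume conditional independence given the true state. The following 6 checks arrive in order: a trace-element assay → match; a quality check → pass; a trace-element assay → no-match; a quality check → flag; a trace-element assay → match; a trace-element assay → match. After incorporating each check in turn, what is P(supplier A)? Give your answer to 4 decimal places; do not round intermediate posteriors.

After a trace-element assay='match': P(supplier A) = 0.25·0.5500 / (0.25·0.5500 + 0.9·0.4500) ≈ 0.2535
After a quality check='pass': P(supplier A) = 0.5·0.2535 / (0.5·0.2535 + 0.65·0.7465) ≈ 0.2071
After a trace-element assay='no-match': P(supplier A) = 0.75·0.2071 / (0.75·0.2071 + 0.1·0.7929) ≈ 0.6620
After a quality check='flag': P(supplier A) = 0.5·0.6620 / (0.5·0.6620 + 0.35·0.3380) ≈ 0.7367
After a trace-element assay='match': P(supplier A) = 0.25·0.7367 / (0.25·0.7367 + 0.9·0.2633) ≈ 0.4373
After a trace-element assay='match': P(supplier A) = 0.25·0.4373 / (0.25·0.4373 + 0.9·0.5627) ≈ 0.1776

0.1776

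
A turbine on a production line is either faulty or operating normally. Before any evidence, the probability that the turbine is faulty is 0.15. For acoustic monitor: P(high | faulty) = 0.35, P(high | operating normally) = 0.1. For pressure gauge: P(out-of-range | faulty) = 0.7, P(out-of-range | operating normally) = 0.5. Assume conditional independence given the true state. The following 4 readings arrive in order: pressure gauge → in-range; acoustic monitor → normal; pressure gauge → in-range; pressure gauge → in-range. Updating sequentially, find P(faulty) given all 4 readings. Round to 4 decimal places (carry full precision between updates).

After pressure gauge='in-range': P(faulty) = 0.3·0.1500 / (0.3·0.1500 + 0.5·0.8500) ≈ 0.0957
After acoustic monitor='normal': P(faulty) = 0.65·0.0957 / (0.65·0.0957 + 0.9·0.9043) ≈ 0.0710
After pressure gauge='in-range': P(faulty) = 0.3·0.0710 / (0.3·0.0710 + 0.5·0.9290) ≈ 0.0439
After pressure gauge='in-range': P(faulty) = 0.3·0.0439 / (0.3·0.0439 + 0.5·0.9561) ≈ 0.0268

0.0268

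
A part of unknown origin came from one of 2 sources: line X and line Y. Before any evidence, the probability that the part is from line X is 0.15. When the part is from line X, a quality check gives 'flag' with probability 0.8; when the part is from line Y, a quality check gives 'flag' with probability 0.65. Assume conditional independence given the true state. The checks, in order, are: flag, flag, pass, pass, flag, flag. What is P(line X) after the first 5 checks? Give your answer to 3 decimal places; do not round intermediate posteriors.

0.097

After 'flag': P(line X) = 0.8·0.1500 / (0.8·0.1500 + 0.65·0.8500) ≈ 0.1784
After 'flag': P(line X) = 0.8·0.1784 / (0.8·0.1784 + 0.65·0.8216) ≈ 0.2109
After 'pass': P(line X) = 0.2·0.2109 / (0.2·0.2109 + 0.35·0.7891) ≈ 0.1325
After 'pass': P(line X) = 0.2·0.1325 / (0.2·0.1325 + 0.35·0.8675) ≈ 0.0803
After 'flag': P(line X) = 0.8·0.0803 / (0.8·0.0803 + 0.65·0.9197) ≈ 0.0970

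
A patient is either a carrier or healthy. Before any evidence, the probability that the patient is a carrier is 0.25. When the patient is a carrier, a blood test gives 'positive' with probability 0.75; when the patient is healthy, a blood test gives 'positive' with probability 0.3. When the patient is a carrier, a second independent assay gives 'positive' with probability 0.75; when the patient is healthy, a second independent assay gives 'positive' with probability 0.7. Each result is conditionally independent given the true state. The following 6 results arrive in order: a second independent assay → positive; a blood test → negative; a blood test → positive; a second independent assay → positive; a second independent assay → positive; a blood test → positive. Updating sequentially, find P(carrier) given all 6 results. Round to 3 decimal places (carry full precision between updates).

After a second independent assay='positive': P(carrier) = 0.75·0.2500 / (0.75·0.2500 + 0.7·0.7500) ≈ 0.2632
After a blood test='negative': P(carrier) = 0.25·0.2632 / (0.25·0.2632 + 0.7·0.7368) ≈ 0.1131
After a blood test='positive': P(carrier) = 0.75·0.1131 / (0.75·0.1131 + 0.3·0.8869) ≈ 0.2418
After a second independent assay='positive': P(carrier) = 0.75·0.2418 / (0.75·0.2418 + 0.7·0.7582) ≈ 0.2547
After a second independent assay='positive': P(carrier) = 0.75·0.2547 / (0.75·0.2547 + 0.7·0.7453) ≈ 0.2680
After a blood test='positive': P(carrier) = 0.75·0.2680 / (0.75·0.2680 + 0.3·0.7320) ≈ 0.4778

0.478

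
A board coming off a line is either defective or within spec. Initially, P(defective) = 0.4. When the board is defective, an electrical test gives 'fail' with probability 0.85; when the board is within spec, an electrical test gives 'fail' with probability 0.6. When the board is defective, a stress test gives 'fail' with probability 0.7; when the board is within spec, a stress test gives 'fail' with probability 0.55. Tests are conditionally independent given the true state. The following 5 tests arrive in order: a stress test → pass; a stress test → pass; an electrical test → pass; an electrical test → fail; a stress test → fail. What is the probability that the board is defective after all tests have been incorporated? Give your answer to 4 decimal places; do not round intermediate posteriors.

0.1669

After a stress test='pass': P(defective) = 0.3·0.4000 / (0.3·0.4000 + 0.45·0.6000) ≈ 0.3077
After a stress test='pass': P(defective) = 0.3·0.3077 / (0.3·0.3077 + 0.45·0.6923) ≈ 0.2286
After an electrical test='pass': P(defective) = 0.15·0.2286 / (0.15·0.2286 + 0.4·0.7714) ≈ 0.1000
After an electrical test='fail': P(defective) = 0.85·0.1000 / (0.85·0.1000 + 0.6·0.9000) ≈ 0.1360
After a stress test='fail': P(defective) = 0.7·0.1360 / (0.7·0.1360 + 0.55·0.8640) ≈ 0.1669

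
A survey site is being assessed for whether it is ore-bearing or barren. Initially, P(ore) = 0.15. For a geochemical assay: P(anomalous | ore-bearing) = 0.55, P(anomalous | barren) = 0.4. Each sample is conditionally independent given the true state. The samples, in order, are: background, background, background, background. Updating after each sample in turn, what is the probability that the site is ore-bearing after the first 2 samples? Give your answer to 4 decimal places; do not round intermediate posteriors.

After 'background': P(ore) = 0.45·0.1500 / (0.45·0.1500 + 0.6·0.8500) ≈ 0.1169
After 'background': P(ore) = 0.45·0.1169 / (0.45·0.1169 + 0.6·0.8831) ≈ 0.0903

0.0903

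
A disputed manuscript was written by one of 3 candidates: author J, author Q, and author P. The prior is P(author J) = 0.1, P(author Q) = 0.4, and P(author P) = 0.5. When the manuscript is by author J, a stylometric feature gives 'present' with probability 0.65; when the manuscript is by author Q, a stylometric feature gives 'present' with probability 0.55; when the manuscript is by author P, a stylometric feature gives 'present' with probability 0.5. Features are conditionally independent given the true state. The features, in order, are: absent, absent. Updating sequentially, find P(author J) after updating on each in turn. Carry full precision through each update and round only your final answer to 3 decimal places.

0.056

After 'absent': normaliser = 0.35·0.1000 + 0.45·0.4000 + 0.5·0.5000; P(author J) ≈ 0.0753, P(author Q) ≈ 0.3871, P(author P) ≈ 0.5376
After 'absent': normaliser = 0.35·0.0753 + 0.45·0.3871 + 0.5·0.5376; P(author J) ≈ 0.0561, P(author Q) ≈ 0.3711, P(author P) ≈ 0.5727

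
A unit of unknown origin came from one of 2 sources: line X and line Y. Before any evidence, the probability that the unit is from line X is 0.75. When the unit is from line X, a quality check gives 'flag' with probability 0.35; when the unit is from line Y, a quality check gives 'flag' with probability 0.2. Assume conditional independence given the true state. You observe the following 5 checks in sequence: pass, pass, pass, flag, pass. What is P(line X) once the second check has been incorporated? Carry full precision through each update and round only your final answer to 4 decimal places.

0.6645

After 'pass': P(line X) = 0.65·0.7500 / (0.65·0.7500 + 0.8·0.2500) ≈ 0.7091
After 'pass': P(line X) = 0.65·0.7091 / (0.65·0.7091 + 0.8·0.2909) ≈ 0.6645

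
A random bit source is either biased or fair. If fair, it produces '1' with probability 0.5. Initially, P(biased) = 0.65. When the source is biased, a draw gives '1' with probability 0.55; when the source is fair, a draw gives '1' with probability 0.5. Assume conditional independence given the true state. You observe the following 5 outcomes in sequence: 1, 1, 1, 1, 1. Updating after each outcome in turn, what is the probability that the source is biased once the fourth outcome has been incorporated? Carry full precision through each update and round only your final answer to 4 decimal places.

0.7311

After '1': P(biased) = 0.55·0.6500 / (0.55·0.6500 + 0.5·0.3500) ≈ 0.6714
After '1': P(biased) = 0.55·0.6714 / (0.55·0.6714 + 0.5·0.3286) ≈ 0.6920
After '1': P(biased) = 0.55·0.6920 / (0.55·0.6920 + 0.5·0.3080) ≈ 0.7120
After '1': P(biased) = 0.55·0.7120 / (0.55·0.7120 + 0.5·0.2880) ≈ 0.7311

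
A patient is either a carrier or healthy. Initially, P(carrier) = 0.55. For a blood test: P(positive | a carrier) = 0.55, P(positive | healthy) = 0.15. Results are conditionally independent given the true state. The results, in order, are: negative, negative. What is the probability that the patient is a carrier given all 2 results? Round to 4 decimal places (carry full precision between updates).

0.2552

After 'negative': P(carrier) = 0.45·0.5500 / (0.45·0.5500 + 0.85·0.4500) ≈ 0.3929
After 'negative': P(carrier) = 0.45·0.3929 / (0.45·0.3929 + 0.85·0.6071) ≈ 0.2552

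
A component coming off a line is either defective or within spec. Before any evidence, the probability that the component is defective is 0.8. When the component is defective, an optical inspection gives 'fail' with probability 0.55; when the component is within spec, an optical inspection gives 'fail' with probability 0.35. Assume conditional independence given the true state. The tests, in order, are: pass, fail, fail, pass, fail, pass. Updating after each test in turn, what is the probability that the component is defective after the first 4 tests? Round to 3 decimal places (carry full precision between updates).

After 'pass': P(defective) = 0.45·0.8000 / (0.45·0.8000 + 0.65·0.2000) ≈ 0.7347
After 'fail': P(defective) = 0.55·0.7347 / (0.55·0.7347 + 0.35·0.2653) ≈ 0.8131
After 'fail': P(defective) = 0.55·0.8131 / (0.55·0.8131 + 0.35·0.1869) ≈ 0.8724
After 'pass': P(defective) = 0.45·0.8724 / (0.45·0.8724 + 0.65·0.1276) ≈ 0.8256

0.826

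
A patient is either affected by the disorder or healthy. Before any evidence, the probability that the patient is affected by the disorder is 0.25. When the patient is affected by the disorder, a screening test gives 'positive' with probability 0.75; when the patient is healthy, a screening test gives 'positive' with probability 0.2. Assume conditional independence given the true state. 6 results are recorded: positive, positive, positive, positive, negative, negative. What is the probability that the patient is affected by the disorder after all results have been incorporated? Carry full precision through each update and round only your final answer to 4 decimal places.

After 'positive': P(affected) = 0.75·0.2500 / (0.75·0.2500 + 0.2·0.7500) ≈ 0.5556
After 'positive': P(affected) = 0.75·0.5556 / (0.75·0.5556 + 0.2·0.4444) ≈ 0.8242
After 'positive': P(affected) = 0.75·0.8242 / (0.75·0.8242 + 0.2·0.1758) ≈ 0.9462
After 'positive': P(affected) = 0.75·0.9462 / (0.75·0.9462 + 0.2·0.0538) ≈ 0.9851
After 'negative': P(affected) = 0.25·0.9851 / (0.25·0.9851 + 0.8·0.0149) ≈ 0.9537
After 'negative': P(affected) = 0.25·0.9537 / (0.25·0.9537 + 0.8·0.0463) ≈ 0.8655

0.8655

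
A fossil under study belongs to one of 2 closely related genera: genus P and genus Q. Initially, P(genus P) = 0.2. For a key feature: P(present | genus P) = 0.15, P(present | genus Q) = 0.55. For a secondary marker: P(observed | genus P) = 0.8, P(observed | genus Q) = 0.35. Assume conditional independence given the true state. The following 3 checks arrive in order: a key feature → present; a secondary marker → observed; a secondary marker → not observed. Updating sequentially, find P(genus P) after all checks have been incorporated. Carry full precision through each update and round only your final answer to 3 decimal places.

Each posterior becomes the prior for the next update.
After a key feature='present': P(genus P) = 0.15·0.2000 / (0.15·0.2000 + 0.55·0.8000) ≈ 0.0638
After a secondary marker='observed': P(genus P) = 0.8·0.0638 / (0.8·0.0638 + 0.35·0.9362) ≈ 0.1348
After a secondary marker='not observed': P(genus P) = 0.2·0.1348 / (0.2·0.1348 + 0.65·0.8652) ≈ 0.0458

0.046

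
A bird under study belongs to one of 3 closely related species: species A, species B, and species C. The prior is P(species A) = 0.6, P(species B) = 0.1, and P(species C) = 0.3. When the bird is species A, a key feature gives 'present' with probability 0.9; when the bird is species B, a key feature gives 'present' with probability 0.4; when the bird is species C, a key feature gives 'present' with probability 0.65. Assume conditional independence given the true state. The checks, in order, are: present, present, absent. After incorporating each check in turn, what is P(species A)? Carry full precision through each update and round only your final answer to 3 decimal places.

0.474

Each posterior becomes the prior for the next update.
After 'present': normaliser = 0.9·0.6000 + 0.4·0.1000 + 0.65·0.3000; P(species A) ≈ 0.6968, P(species B) ≈ 0.0516, P(species C) ≈ 0.2516
After 'present': normaliser = 0.9·0.6968 + 0.4·0.0516 + 0.65·0.2516; P(species A) ≈ 0.7730, P(species B) ≈ 0.0254, P(species C) ≈ 0.2016
After 'absent': normaliser = 0.1·0.7730 + 0.6·0.0254 + 0.35·0.2016; P(species A) ≈ 0.4739, P(species B) ≈ 0.0936, P(species C) ≈ 0.4325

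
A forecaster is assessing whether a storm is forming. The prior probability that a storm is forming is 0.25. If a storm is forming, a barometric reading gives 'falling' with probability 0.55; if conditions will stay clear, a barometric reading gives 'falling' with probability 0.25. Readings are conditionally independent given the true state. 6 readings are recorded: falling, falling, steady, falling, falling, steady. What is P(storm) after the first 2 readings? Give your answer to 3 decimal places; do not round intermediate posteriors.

Apply Bayes' rule sequentially, carrying P(storm) forward.
After 'falling': P(storm) = 0.55·0.2500 / (0.55·0.2500 + 0.25·0.7500) ≈ 0.4231
After 'falling': P(storm) = 0.55·0.4231 / (0.55·0.4231 + 0.25·0.5769) ≈ 0.6173

0.617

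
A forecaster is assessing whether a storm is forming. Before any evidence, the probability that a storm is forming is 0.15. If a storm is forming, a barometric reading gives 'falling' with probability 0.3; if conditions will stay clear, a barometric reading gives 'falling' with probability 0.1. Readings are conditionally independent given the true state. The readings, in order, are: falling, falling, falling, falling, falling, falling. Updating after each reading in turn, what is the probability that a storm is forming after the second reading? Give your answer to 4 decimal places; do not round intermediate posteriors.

0.6136

After 'falling': P(storm) = 0.3·0.1500 / (0.3·0.1500 + 0.1·0.8500) ≈ 0.3462
After 'falling': P(storm) = 0.3·0.3462 / (0.3·0.3462 + 0.1·0.6538) ≈ 0.6136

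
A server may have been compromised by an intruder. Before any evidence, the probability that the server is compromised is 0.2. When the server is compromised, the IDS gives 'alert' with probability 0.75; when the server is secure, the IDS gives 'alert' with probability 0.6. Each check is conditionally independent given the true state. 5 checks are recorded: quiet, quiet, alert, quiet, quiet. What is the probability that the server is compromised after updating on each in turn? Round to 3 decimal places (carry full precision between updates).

0.046

After 'quiet': P(compromised) = 0.25·0.2000 / (0.25·0.2000 + 0.4·0.8000) ≈ 0.1351
After 'quiet': P(compromised) = 0.25·0.1351 / (0.25·0.1351 + 0.4·0.8649) ≈ 0.0890
After 'alert': P(compromised) = 0.75·0.0890 / (0.75·0.0890 + 0.6·0.9110) ≈ 0.1088
After 'quiet': P(compromised) = 0.25·0.1088 / (0.25·0.1088 + 0.4·0.8912) ≈ 0.0709
After 'quiet': P(compromised) = 0.25·0.0709 / (0.25·0.0709 + 0.4·0.9291) ≈ 0.0455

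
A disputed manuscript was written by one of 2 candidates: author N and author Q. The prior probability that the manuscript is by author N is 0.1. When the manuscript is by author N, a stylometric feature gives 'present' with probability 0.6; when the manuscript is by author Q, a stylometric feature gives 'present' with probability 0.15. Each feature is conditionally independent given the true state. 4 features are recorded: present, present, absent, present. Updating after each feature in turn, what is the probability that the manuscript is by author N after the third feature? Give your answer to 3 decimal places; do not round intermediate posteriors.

After 'present': P(author N) = 0.6·0.1000 / (0.6·0.1000 + 0.15·0.9000) ≈ 0.3077
After 'present': P(author N) = 0.6·0.3077 / (0.6·0.3077 + 0.15·0.6923) ≈ 0.6400
After 'absent': P(author N) = 0.4·0.6400 / (0.4·0.6400 + 0.85·0.3600) ≈ 0.4555

0.456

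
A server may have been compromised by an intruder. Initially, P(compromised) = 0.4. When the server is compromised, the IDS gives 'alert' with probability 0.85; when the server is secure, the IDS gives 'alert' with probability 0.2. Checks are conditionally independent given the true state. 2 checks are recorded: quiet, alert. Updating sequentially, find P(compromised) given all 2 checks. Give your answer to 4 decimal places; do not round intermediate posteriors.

0.3469

After 'quiet': P(compromised) = 0.15·0.4000 / (0.15·0.4000 + 0.8·0.6000) ≈ 0.1111
After 'alert': P(compromised) = 0.85·0.1111 / (0.85·0.1111 + 0.2·0.8889) ≈ 0.3469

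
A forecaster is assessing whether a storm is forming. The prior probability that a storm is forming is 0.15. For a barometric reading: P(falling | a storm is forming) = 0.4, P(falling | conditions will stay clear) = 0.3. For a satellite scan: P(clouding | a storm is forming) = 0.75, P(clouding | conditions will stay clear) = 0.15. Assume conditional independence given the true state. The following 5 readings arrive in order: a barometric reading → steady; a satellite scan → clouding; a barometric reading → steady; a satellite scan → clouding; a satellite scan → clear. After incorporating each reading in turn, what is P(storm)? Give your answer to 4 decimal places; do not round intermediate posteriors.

0.4881

After a barometric reading='steady': P(storm) = 0.6·0.1500 / (0.6·0.1500 + 0.7·0.8500) ≈ 0.1314
After a satellite scan='clouding': P(storm) = 0.75·0.1314 / (0.75·0.1314 + 0.15·0.8686) ≈ 0.4306
After a barometric reading='steady': P(storm) = 0.6·0.4306 / (0.6·0.4306 + 0.7·0.5694) ≈ 0.3933
After a satellite scan='clouding': P(storm) = 0.75·0.3933 / (0.75·0.3933 + 0.15·0.6067) ≈ 0.7642
After a satellite scan='clear': P(storm) = 0.25·0.7642 / (0.25·0.7642 + 0.85·0.2358) ≈ 0.4881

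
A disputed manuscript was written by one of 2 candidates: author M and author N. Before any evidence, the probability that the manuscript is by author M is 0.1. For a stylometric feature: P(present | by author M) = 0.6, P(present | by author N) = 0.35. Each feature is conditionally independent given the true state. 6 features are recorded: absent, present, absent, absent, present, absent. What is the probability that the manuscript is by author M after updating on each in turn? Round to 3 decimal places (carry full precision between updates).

After 'absent': P(author M) = 0.4·0.1000 / (0.4·0.1000 + 0.65·0.9000) ≈ 0.0640
After 'present': P(author M) = 0.6·0.0640 / (0.6·0.0640 + 0.35·0.9360) ≈ 0.1049
After 'absent': P(author M) = 0.4·0.1049 / (0.4·0.1049 + 0.65·0.8951) ≈ 0.0673
After 'absent': P(author M) = 0.4·0.0673 / (0.4·0.0673 + 0.65·0.9327) ≈ 0.0425
After 'present': P(author M) = 0.6·0.0425 / (0.6·0.0425 + 0.35·0.9575) ≈ 0.0707
After 'absent': P(author M) = 0.4·0.0707 / (0.4·0.0707 + 0.65·0.9293) ≈ 0.0447

0.045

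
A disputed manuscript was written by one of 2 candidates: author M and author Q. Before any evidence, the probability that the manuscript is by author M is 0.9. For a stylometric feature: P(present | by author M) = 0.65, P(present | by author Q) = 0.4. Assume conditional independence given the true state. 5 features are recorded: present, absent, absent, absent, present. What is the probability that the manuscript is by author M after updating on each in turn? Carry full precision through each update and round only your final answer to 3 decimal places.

0.825

Each posterior becomes the prior for the next update.
After 'present': P(author M) = 0.65·0.9000 / (0.65·0.9000 + 0.4·0.1000) ≈ 0.9360
After 'absent': P(author M) = 0.35·0.9360 / (0.35·0.9360 + 0.6·0.0640) ≈ 0.8951
After 'absent': P(author M) = 0.35·0.8951 / (0.35·0.8951 + 0.6·0.1049) ≈ 0.8327
After 'absent': P(author M) = 0.35·0.8327 / (0.35·0.8327 + 0.6·0.1673) ≈ 0.7438
After 'present': P(author M) = 0.65·0.7438 / (0.65·0.7438 + 0.4·0.2562) ≈ 0.8251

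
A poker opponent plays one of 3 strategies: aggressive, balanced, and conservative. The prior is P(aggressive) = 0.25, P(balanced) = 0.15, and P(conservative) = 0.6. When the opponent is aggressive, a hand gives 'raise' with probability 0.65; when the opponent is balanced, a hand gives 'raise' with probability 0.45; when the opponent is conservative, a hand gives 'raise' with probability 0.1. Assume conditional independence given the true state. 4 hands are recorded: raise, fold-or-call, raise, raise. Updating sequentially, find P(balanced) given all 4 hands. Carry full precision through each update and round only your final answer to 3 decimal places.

0.234

Apply Bayes' rule sequentially, carrying P(balanced) forward.
After 'raise': normaliser = 0.65·0.2500 + 0.45·0.1500 + 0.1·0.6000; P(aggressive) ≈ 0.5603, P(balanced) ≈ 0.2328, P(conservative) ≈ 0.2069
After 'fold-or-call': normaliser = 0.35·0.5603 + 0.55·0.2328 + 0.9·0.2069; P(aggressive) ≈ 0.3843, P(balanced) ≈ 0.2508, P(conservative) ≈ 0.3649
After 'raise': normaliser = 0.65·0.3843 + 0.45·0.2508 + 0.1·0.3649; P(aggressive) ≈ 0.6258, P(balanced) ≈ 0.2828, P(conservative) ≈ 0.0914
After 'raise': normaliser = 0.65·0.6258 + 0.45·0.2828 + 0.1·0.0914; P(aggressive) ≈ 0.7489, P(balanced) ≈ 0.2343, P(conservative) ≈ 0.0168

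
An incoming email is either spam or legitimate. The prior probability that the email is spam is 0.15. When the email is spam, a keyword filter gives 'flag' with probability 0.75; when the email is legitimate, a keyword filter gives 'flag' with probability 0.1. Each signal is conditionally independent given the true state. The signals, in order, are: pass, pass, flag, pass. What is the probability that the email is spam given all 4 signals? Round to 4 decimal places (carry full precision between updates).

0.0276

Each posterior becomes the prior for the next update.
After 'pass': P(spam) = 0.25·0.1500 / (0.25·0.1500 + 0.9·0.8500) ≈ 0.0467
After 'pass': P(spam) = 0.25·0.0467 / (0.25·0.0467 + 0.9·0.9533) ≈ 0.0134
After 'flag': P(spam) = 0.75·0.0134 / (0.75·0.0134 + 0.1·0.9866) ≈ 0.0927
After 'pass': P(spam) = 0.25·0.0927 / (0.25·0.0927 + 0.9·0.9073) ≈ 0.0276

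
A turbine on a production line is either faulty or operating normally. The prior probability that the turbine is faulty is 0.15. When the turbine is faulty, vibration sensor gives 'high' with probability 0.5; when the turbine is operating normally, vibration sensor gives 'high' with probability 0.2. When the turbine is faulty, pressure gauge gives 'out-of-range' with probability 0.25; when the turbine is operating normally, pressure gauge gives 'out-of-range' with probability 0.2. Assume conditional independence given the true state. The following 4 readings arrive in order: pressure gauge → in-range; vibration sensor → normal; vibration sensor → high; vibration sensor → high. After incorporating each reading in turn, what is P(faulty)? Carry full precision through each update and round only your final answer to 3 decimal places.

Each posterior becomes the prior for the next update.
After pressure gauge='in-range': P(faulty) = 0.75·0.1500 / (0.75·0.1500 + 0.8·0.8500) ≈ 0.1420
After vibration sensor='normal': P(faulty) = 0.5·0.1420 / (0.5·0.1420 + 0.8·0.8580) ≈ 0.0937
After vibration sensor='high': P(faulty) = 0.5·0.0937 / (0.5·0.0937 + 0.2·0.9063) ≈ 0.2054
After vibration sensor='high': P(faulty) = 0.5·0.2054 / (0.5·0.2054 + 0.2·0.7946) ≈ 0.3926

0.393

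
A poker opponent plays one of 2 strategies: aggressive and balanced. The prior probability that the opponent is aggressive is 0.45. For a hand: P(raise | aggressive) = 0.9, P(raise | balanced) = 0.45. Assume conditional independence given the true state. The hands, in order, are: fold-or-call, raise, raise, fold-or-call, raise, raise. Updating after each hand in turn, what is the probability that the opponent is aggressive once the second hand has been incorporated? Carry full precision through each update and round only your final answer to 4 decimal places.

0.2293

After 'fold-or-call': P(aggressive) = 0.1·0.4500 / (0.1·0.4500 + 0.55·0.5500) ≈ 0.1295
After 'raise': P(aggressive) = 0.9·0.1295 / (0.9·0.1295 + 0.45·0.8705) ≈ 0.2293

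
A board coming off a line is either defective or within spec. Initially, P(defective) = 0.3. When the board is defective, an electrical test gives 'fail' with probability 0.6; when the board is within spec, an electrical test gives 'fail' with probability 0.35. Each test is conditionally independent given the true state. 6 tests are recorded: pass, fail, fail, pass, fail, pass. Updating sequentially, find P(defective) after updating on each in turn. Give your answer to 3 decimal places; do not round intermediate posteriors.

0.335

After 'pass': P(defective) = 0.4·0.3000 / (0.4·0.3000 + 0.65·0.7000) ≈ 0.2087
After 'fail': P(defective) = 0.6·0.2087 / (0.6·0.2087 + 0.35·0.7913) ≈ 0.3114
After 'fail': P(defective) = 0.6·0.3114 / (0.6·0.3114 + 0.35·0.6886) ≈ 0.4366
After 'pass': P(defective) = 0.4·0.4366 / (0.4·0.4366 + 0.65·0.5634) ≈ 0.3229
After 'fail': P(defective) = 0.6·0.3229 / (0.6·0.3229 + 0.35·0.6771) ≈ 0.4498
After 'pass': P(defective) = 0.4·0.4498 / (0.4·0.4498 + 0.65·0.5502) ≈ 0.3347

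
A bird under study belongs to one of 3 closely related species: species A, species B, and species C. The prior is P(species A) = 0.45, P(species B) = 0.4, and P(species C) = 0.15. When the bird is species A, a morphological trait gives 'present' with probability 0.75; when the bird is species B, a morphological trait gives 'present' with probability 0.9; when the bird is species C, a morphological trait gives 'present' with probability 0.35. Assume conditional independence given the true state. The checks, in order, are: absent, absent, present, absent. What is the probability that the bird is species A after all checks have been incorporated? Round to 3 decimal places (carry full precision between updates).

0.263

After 'absent': normaliser = 0.25·0.4500 + 0.1·0.4000 + 0.65·0.1500; P(species A) ≈ 0.4500, P(species B) ≈ 0.1600, P(species C) ≈ 0.3900
After 'absent': normaliser = 0.25·0.4500 + 0.1·0.1600 + 0.65·0.3900; P(species A) ≈ 0.2945, P(species B) ≈ 0.0419, P(species C) ≈ 0.6636
After 'present': normaliser = 0.75·0.2945 + 0.9·0.0419 + 0.35·0.6636; P(species A) ≈ 0.4500, P(species B) ≈ 0.0768, P(species C) ≈ 0.4732
After 'absent': normaliser = 0.25·0.4500 + 0.1·0.0768 + 0.65·0.4732; P(species A) ≈ 0.2630, P(species B) ≈ 0.0180, P(species C) ≈ 0.7190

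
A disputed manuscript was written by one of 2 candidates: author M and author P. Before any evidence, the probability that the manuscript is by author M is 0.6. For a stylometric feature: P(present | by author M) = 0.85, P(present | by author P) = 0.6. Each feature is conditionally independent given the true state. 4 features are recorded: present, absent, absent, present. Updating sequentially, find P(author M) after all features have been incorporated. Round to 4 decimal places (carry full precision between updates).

0.2974

After 'present': P(author M) = 0.85·0.6000 / (0.85·0.6000 + 0.6·0.4000) ≈ 0.6800
After 'absent': P(author M) = 0.15·0.6800 / (0.15·0.6800 + 0.4·0.3200) ≈ 0.4435
After 'absent': P(author M) = 0.15·0.4435 / (0.15·0.4435 + 0.4·0.5565) ≈ 0.2301
After 'present': P(author M) = 0.85·0.2301 / (0.85·0.2301 + 0.6·0.7699) ≈ 0.2974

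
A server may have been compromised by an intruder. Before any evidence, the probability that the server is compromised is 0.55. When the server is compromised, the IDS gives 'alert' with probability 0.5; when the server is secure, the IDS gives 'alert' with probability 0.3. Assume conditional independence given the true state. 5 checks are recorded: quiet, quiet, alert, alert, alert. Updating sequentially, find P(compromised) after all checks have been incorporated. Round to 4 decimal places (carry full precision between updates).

0.7427

Each posterior becomes the prior for the next update.
After 'quiet': P(compromised) = 0.5·0.5500 / (0.5·0.5500 + 0.7·0.4500) ≈ 0.4661
After 'quiet': P(compromised) = 0.5·0.4661 / (0.5·0.4661 + 0.7·0.5339) ≈ 0.3841
After 'alert': P(compromised) = 0.5·0.3841 / (0.5·0.3841 + 0.3·0.6159) ≈ 0.5096
After 'alert': P(compromised) = 0.5·0.5096 / (0.5·0.5096 + 0.3·0.4904) ≈ 0.6340
After 'alert': P(compromised) = 0.5·0.6340 / (0.5·0.6340 + 0.3·0.3660) ≈ 0.7427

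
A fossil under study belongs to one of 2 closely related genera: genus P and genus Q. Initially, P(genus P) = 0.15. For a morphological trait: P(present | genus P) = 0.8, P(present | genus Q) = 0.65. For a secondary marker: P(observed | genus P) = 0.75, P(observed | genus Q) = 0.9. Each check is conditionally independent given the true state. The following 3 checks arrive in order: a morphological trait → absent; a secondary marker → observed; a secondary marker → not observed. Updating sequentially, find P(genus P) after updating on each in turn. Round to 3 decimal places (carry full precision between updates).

0.174

Each posterior becomes the prior for the next update.
After a morphological trait='absent': P(genus P) = 0.2·0.1500 / (0.2·0.1500 + 0.35·0.8500) ≈ 0.0916
After a secondary marker='observed': P(genus P) = 0.75·0.0916 / (0.75·0.0916 + 0.9·0.9084) ≈ 0.0775
After a secondary marker='not observed': P(genus P) = 0.25·0.0775 / (0.25·0.0775 + 0.1·0.9225) ≈ 0.1736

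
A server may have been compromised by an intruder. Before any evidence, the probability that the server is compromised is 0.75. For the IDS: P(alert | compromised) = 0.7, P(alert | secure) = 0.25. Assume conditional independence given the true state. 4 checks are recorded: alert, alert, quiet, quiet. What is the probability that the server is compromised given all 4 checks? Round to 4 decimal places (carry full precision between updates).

After 'alert': P(compromised) = 0.7·0.7500 / (0.7·0.7500 + 0.25·0.2500) ≈ 0.8936
After 'alert': P(compromised) = 0.7·0.8936 / (0.7·0.8936 + 0.25·0.1064) ≈ 0.9592
After 'quiet': P(compromised) = 0.3·0.9592 / (0.3·0.9592 + 0.75·0.0408) ≈ 0.9039
After 'quiet': P(compromised) = 0.3·0.9039 / (0.3·0.9039 + 0.75·0.0961) ≈ 0.7901

0.7901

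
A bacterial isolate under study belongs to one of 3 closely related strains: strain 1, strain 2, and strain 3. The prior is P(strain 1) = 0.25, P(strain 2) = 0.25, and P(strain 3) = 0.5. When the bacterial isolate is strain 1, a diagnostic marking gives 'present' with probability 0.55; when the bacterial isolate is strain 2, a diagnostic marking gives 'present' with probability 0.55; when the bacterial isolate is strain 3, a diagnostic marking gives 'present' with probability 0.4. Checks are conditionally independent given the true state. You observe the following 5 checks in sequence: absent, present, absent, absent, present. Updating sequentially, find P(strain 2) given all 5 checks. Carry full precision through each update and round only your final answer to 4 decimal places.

After 'absent': normaliser = 0.45·0.2500 + 0.45·0.2500 + 0.6·0.5000; P(strain 1) ≈ 0.2143, P(strain 2) ≈ 0.2143, P(strain 3) ≈ 0.5714
After 'present': normaliser = 0.55·0.2143 + 0.55·0.2143 + 0.4·0.5714; P(strain 1) ≈ 0.2538, P(strain 2) ≈ 0.2538, P(strain 3) ≈ 0.4923
After 'absent': normaliser = 0.45·0.2538 + 0.45·0.2538 + 0.6·0.4923; P(strain 1) ≈ 0.2181, P(strain 2) ≈ 0.2181, P(strain 3) ≈ 0.5639
After 'absent': normaliser = 0.45·0.2181 + 0.45·0.2181 + 0.6·0.5639; P(strain 1) ≈ 0.1836, P(strain 2) ≈ 0.1836, P(strain 3) ≈ 0.6329
After 'present': normaliser = 0.55·0.1836 + 0.55·0.1836 + 0.4·0.6329; P(strain 1) ≈ 0.2219, P(strain 2) ≈ 0.2219, P(strain 3) ≈ 0.5563

0.2219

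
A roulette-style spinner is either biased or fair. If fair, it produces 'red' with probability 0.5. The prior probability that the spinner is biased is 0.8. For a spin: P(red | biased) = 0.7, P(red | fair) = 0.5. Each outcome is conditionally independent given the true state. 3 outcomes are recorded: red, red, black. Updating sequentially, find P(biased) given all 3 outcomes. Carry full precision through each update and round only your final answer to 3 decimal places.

After 'red': P(biased) = 0.7·0.8000 / (0.7·0.8000 + 0.5·0.2000) ≈ 0.8485
After 'red': P(biased) = 0.7·0.8485 / (0.7·0.8485 + 0.5·0.1515) ≈ 0.8869
After 'black': P(biased) = 0.3·0.8869 / (0.3·0.8869 + 0.5·0.1131) ≈ 0.8247

0.825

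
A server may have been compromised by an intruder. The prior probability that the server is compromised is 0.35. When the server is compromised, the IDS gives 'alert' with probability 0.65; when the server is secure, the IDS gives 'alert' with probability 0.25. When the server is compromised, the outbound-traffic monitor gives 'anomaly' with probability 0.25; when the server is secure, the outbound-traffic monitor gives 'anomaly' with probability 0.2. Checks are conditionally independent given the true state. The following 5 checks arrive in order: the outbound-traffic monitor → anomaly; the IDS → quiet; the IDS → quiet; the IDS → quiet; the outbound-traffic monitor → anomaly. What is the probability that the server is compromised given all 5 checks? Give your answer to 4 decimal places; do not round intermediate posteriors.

Each posterior becomes the prior for the next update.
After the outbound-traffic monitor='anomaly': P(compromised) = 0.25·0.3500 / (0.25·0.3500 + 0.2·0.6500) ≈ 0.4023
After the IDS='quiet': P(compromised) = 0.35·0.4023 / (0.35·0.4023 + 0.75·0.5977) ≈ 0.2390
After the IDS='quiet': P(compromised) = 0.35·0.2390 / (0.35·0.2390 + 0.75·0.7610) ≈ 0.1278
After the IDS='quiet': P(compromised) = 0.35·0.1278 / (0.35·0.1278 + 0.75·0.8722) ≈ 0.0640
After the outbound-traffic monitor='anomaly': P(compromised) = 0.25·0.0640 / (0.25·0.0640 + 0.2·0.9360) ≈ 0.0788

0.0788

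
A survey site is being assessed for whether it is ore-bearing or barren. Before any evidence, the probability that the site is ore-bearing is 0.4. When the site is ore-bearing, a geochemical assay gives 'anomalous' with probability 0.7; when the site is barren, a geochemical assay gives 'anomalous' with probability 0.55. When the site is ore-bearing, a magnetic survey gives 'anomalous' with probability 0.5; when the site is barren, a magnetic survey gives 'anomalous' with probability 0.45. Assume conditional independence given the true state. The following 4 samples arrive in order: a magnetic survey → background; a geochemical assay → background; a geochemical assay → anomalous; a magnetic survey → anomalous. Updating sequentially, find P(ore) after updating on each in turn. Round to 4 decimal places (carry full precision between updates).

0.3636

Apply Bayes' rule sequentially, carrying P(ore) forward.
After a magnetic survey='background': P(ore) = 0.5·0.4000 / (0.5·0.4000 + 0.55·0.6000) ≈ 0.3774
After a geochemical assay='background': P(ore) = 0.3·0.3774 / (0.3·0.3774 + 0.45·0.6226) ≈ 0.2878
After a geochemical assay='anomalous': P(ore) = 0.7·0.2878 / (0.7·0.2878 + 0.55·0.7122) ≈ 0.3396
After a magnetic survey='anomalous': P(ore) = 0.5·0.3396 / (0.5·0.3396 + 0.45·0.6604) ≈ 0.3636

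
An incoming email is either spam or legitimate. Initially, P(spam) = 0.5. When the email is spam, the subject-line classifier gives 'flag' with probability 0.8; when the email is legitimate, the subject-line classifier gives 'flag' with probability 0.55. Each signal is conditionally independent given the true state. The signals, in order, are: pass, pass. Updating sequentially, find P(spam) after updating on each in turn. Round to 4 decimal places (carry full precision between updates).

Apply Bayes' rule sequentially, carrying P(spam) forward.
After 'pass': P(spam) = 0.2·0.5000 / (0.2·0.5000 + 0.45·0.5000) ≈ 0.3077
After 'pass': P(spam) = 0.2·0.3077 / (0.2·0.3077 + 0.45·0.6923) ≈ 0.1649

0.1649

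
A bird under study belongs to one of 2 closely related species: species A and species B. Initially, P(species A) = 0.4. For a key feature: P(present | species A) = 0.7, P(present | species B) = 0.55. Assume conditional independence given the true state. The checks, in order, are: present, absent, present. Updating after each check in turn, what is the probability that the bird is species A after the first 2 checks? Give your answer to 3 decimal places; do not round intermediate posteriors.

0.361

After 'present': P(species A) = 0.7·0.4000 / (0.7·0.4000 + 0.55·0.6000) ≈ 0.4590
After 'absent': P(species A) = 0.3·0.4590 / (0.3·0.4590 + 0.45·0.5410) ≈ 0.3613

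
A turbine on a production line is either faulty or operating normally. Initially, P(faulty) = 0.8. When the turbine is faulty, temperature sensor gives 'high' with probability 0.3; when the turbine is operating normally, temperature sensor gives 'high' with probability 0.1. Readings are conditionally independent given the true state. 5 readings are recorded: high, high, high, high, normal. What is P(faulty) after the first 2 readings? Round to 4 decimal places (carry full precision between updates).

After 'high': P(faulty) = 0.3·0.8000 / (0.3·0.8000 + 0.1·0.2000) ≈ 0.9231
After 'high': P(faulty) = 0.3·0.9231 / (0.3·0.9231 + 0.1·0.0769) ≈ 0.9730

0.9730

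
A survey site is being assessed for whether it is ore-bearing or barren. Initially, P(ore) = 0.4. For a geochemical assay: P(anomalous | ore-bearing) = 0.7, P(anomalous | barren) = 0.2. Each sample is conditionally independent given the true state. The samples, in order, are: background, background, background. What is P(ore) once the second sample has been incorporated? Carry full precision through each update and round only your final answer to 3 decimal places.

0.086

After 'background': P(ore) = 0.3·0.4000 / (0.3·0.4000 + 0.8·0.6000) ≈ 0.2000
After 'background': P(ore) = 0.3·0.2000 / (0.3·0.2000 + 0.8·0.8000) ≈ 0.0857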